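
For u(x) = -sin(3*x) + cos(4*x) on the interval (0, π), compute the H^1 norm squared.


||u||_{H^1(0,π)}^2 = 204/7 + 27*π/2

u'(x) = -4*sin(4*x) - 3*cos(3*x).
Expand u² and (u')² and integrate term by term on (0, π), using: for integers n ≥ 1, ∫_0^π sin²(nx) dx = ∫_0^π cos²(nx) dx = π/2; for n ≠ n', ∫_0^π sin(nx)sin(n'x) dx = ∫_0^π cos(nx)cos(n'x) dx = 0; and by product-to-sum, ∫_0^π sin(nx)cos(n'x) dx = ½∫_0^π [sin((n+n')x) + sin((n−n')x)] dx, which is 0 when n+n' is even and 2n/(n²−n'²) when n+n' is odd (it need not vanish on (0, π)).
  u² squared terms: (-1)²·∫sin(3x)² dx = 1·π/2 = π/2;  (1)²·∫cos(4x)² dx = 1·π/2 = π/2.
  u² cross terms: 2·(-1)·(1)·∫sin(3x)·cos(4x) dx = -2·(-6/7) = 12/7.
  So ∫_0^π u² dx = π/2 + π/2 + 12/7 = 12/7 + π.
  (u')² squared terms: (-4)²·∫sin(4x)² dx = 16·π/2 = 8*π;  (-3)²·∫cos(3x)² dx = 9·π/2 = 9*π/2.
  (u')² cross terms: 2·(-4)·(-3)·∫sin(4x)·cos(3x) dx = 24·(8/7) = 192/7.
  So ∫_0^π (u')² dx = 8*π + 9*π/2 + 192/7 = 192/7 + 25*π/2.
||u||_{H^1}^2 = (12/7 + π) + (192/7 + 25*π/2) = 204/7 + 27*π/2.


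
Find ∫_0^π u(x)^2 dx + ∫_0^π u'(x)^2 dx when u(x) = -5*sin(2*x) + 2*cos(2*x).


||u||_{H^1(0,π)}^2 = 145*π/2

u'(x) = -4*sin(2*x) - 10*cos(2*x).
Expand u² and (u')² and integrate term by term on (0, π), using: for integers n ≥ 1, ∫_0^π sin²(nx) dx = ∫_0^π cos²(nx) dx = π/2; for n ≠ n', ∫_0^π sin(nx)sin(n'x) dx = ∫_0^π cos(nx)cos(n'x) dx = 0; and by product-to-sum, ∫_0^π sin(nx)cos(n'x) dx = ½∫_0^π [sin((n+n')x) + sin((n−n')x)] dx, which is 0 when n+n' is even and 2n/(n²−n'²) when n+n' is odd (it need not vanish on (0, π)).
  u² squared terms: (-5)²·∫sin(2x)² dx = 25·π/2 = 25*π/2;  (2)²·∫cos(2x)² dx = 4·π/2 = 2*π.
  u² cross terms: 2·(-5)·(2)·∫sin(2x)·cos(2x) dx = -20·(0) = 0.
  So ∫_0^π u² dx = 25*π/2 + 2*π + 0 = 29*π/2.
  (u')² squared terms: (-10)²·∫cos(2x)² dx = 100·π/2 = 50*π;  (-4)²·∫sin(2x)² dx = 16·π/2 = 8*π.
  (u')² cross terms: 2·(-10)·(-4)·∫cos(2x)·sin(2x) dx = 80·(0) = 0.
  So ∫_0^π (u')² dx = 50*π + 8*π + 0 = 58*π.
||u||_{H^1}^2 = (29*π/2) + (58*π) = 145*π/2.


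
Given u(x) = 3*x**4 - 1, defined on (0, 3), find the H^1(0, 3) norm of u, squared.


||u||_{H^1}^2 = 2253444/35

The H^1 norm (squared) on an interval (0, L) is
  ||u||_{H^1}^2 = ∫_0^L u(x)^2 dx + ∫_0^L u'(x)^2 dx.
Compute u'(x) = 12*x**3.
Then u(x)^2 = 9*x**8 - 6*x**4 + 1 and u'(x)^2 = 144*x**6.
Integrate each monomial from 0 to 3 using ∫_0^3 c·x^n dx = c·3^(n+1)/(n+1):
  ∫_0^3 u(x)^2 dx = ∫_0^3 (9*x^8 - 6*x^4 + 1) dx. Term by term:
    ∫_0^3 9*x^8 dx = 19683;  ∫_0^3 -6*x^4 dx = -1458/5;  ∫_0^3 1 dx = 3.
  Sum: 19683 − 1458/5 + 3 = 96972/5.
  ∫_0^3 u'(x)^2 dx = ∫_0^3 (144*x^6) dx. Term by term:
    ∫_0^3 144*x^6 dx = 314928/7.
Adding: ||u||_{H^1}^2 = 96972/5 + 314928/7 = 2253444/35.


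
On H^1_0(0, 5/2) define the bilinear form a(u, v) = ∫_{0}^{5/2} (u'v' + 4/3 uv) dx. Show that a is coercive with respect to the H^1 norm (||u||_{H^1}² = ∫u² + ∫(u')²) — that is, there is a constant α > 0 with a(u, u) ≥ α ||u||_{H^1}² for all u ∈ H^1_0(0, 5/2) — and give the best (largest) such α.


α = 1

Coercivity of a(·,·) on H^1_0(0, 5/2) means a(u, u) ≥ α ||u||_{H^1}² for every u ∈ H^1_0.
The interval has length L = 5/2, and Poincaré/coercivity depend only on L. Here a(u, u) = ∫(u')² + (4/3)·∫u².
Here c = 4/3 ≥ 1, so a(u,u) = ∫(u')² + c∫u² ≥ ∫(u')² + ∫u² = ||u||_{H^1}², i.e. α = 1 works. No larger α is possible: a(u,u) ≥ α||u||_{H^1}² means (1−α)∫(u')² ≥ (α−c)∫u², and for the modes u_n = sin(nπ(x−x₀)/L) (x₀ the left endpoint) one has ∫u_n²/∫(u_n')² = (L/(nπ))² → 0, so a(u_n,u_n)/||u_n||_{H^1}² → 1. Hence the optimal constant is α = 1.
Therefore α = 1.


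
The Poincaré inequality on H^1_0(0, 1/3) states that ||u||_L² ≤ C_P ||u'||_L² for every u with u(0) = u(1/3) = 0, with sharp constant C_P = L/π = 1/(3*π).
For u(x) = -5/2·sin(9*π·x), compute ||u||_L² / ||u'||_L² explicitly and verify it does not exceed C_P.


||u||_L² / ||u'||_L² = 1/(9*π) < C_P = 1/(3*π).

u(x) = -5/2·sin(9*π·x), so u'(x) = -45*π*cos(9*π*x)/2.
Writing u(x) = A·sin(kπx/L) with A = -5/2 and k = 3, use ∫_0^L sin²(kπx/L) dx = L/2 and ∫_0^L cos²(kπx/L) dx = L/2.
u² = 25/4·sin²(9*π·x) and (u')² = 2025*π^2/4·cos²(9*π·x), and each of sin², cos² integrates to L/2 = 1/6 over (0, 1/3).
∫_0^1/3 u² dx = 25/24, so ||u||_L² = 5*sqrt(6)/12.
∫_0^1/3 (u')² dx = 675*π^2/8, so ||u'||_L² = 15*sqrt(6)*π/4.
Ratio ||u||_L² / ||u'||_L² = 1/(9*π).
Sharp Poincaré constant on H^1_0(0, 1/3) is C_P = L/π = 1/(3*π), achieved by sin(3*π·x).
This is the k = 3 harmonic; the ratio L/(kπ) is strictly less than C_P = L/π, consistent with the sharp inequality ||u||_L² ≤ C_P ||u'||_L².


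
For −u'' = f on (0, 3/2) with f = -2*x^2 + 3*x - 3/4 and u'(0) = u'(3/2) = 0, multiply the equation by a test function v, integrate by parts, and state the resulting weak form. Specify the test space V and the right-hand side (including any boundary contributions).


V = H^1(0, 3/2) (no boundary constraint on v; u is determined up to an additive constant); weak form: ∫_0^3/2 u'v' dx = ∫_0^3/2 (-2*x^2 + 3*x - 3/4) v dx for all v ∈ V.

Multiply both sides by a test function v and integrate from 0 to 3/2:
  ∫_0^3/2 −u''(x) v(x) dx = ∫_0^3/2 f(x) v(x) dx.
Integrate the LHS by parts once:
  ∫_0^3/2 −u'' v dx = −[u'(x) v(x)]_0^3/2 + ∫_0^3/2 u'(x) v'(x) dx.
Thus ∫_0^3/2 u'(x) v'(x) dx = ∫_0^3/2 f(x) v(x) dx + [u'(x) v(x)]_0^3/2.
Choose V so that boundary terms are either known or forced to vanish.
u has homogeneous Neumann: u'(0) = u'(3/2) = 0. So [u' v]_0^3/2 = 0·v(3/2) − 0·v(0) = 0 for any v; take V = H^1(0, 3/2).
Weak formulation: find u (satisfying any essential BC) such that ∫_0^3/2 u'(x) v'(x) dx = ∫_0^3/2 f v dx for all v ∈ V (homogeneous Neumann, so boundary terms vanish).
Substituting f(x) = -2*x^2 + 3*x - 3/4, the right-hand side is ∫_0^3/2 (-2*x^2 + 3*x - 3/4) v dx.
Compatibility check (pure Neumann): taking v ≡ 1 ∈ V gives 0 = ∫_0^3/2 f dx + (0) − (0), i.e. ∫_0^3/2 f dx must equal u'(0) − u'(3/2) = 0. Indeed ∫_0^3/2 (-2*x^2 + 3*x - 3/4) dx = 0, so the data are compatible. The solution is then unique only up to an additive constant (fix it e.g. by requiring ∫_0^3/2 u dx = 0).


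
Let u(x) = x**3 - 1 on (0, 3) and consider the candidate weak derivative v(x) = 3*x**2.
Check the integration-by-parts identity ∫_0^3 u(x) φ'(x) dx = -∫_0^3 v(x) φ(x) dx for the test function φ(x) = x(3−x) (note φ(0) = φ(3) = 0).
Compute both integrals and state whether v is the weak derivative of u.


LHS = -729/20, RHS = -729/20. Yes, v = u' weakly.

u(x) = x**3 - 1, classical derivative u'(x) = 3*x**2.
φ(x) = x(3−x), so φ'(x) = 3 - 2*x.
Note φ(0) = φ(3) = 0, so the boundary term u·φ vanishes.
LHS = ∫_0^3 u(x) φ'(x) dx = ∫_0^3 (-2*x^4 + 3*x^3 + 2*x - 3) dx. Term by term:
  ∫_0^3 -2*x^4 dx = -486/5;  ∫_0^3 3*x^3 dx = 243/4;  ∫_0^3 2*x dx = 9;
  ∫_0^3 -3 dx = -9.
Sum: -486/5 + 243/4 + 9 − 9 = -729/20.
So LHS = -729/20.
∫_0^3 v(x) φ(x) dx = ∫_0^3 (-3*x^4 + 9*x^3) dx. Term by term:
  ∫_0^3 -3*x^4 dx = -729/5;  ∫_0^3 9*x^3 dx = 729/4.
Sum: -729/5 + 729/4 = 729/20.
So RHS = -∫_0^3 v(x) φ(x) dx = -729/20.
LHS = RHS, so the identity holds for this test φ.
Moreover u is smooth here and v(x) = u'(x) = 3*x**2 pointwise, so the identity holds for every test function. Hence v is the weak derivative of u.


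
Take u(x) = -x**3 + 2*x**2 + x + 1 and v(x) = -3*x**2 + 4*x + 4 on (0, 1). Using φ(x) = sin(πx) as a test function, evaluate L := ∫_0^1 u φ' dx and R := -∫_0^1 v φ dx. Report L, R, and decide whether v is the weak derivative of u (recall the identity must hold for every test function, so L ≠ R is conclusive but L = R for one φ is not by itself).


LHS = -3/π - 12/π^3, RHS = -9/π - 12/π^3. No, v is not the weak derivative of u.

u(x) = -x**3 + 2*x**2 + x + 1, classical derivative u'(x) = -3*x**2 + 4*x + 1.
φ(x) = sin(πx), so φ'(x) = π*cos(π*x).
Note φ(0) = φ(1) = 0, so the boundary term u·φ vanishes.
LHS = ∫_0^1 u(x) φ'(x) dx = ∫_0^1 (-π*x^3*cos(π*x) + 2*π*x^2*cos(π*x) + π*x*cos(π*x) + π*cos(π*x)) dx. Term by term:
  ∫_0^1 π*cos(π*x) dx = 0;  ∫_0^1 π*x*cos(π*x) dx = -2/π;  ∫_0^1 -π*x^3*cos(π*x) dx = -12/π^3 + 3/π;
  ∫_0^1 2*π*x^2*cos(π*x) dx = -4/π.
Sum: 0 − 2/π + -12/π^3 + 3/π − 4/π = -3/π - 12/π^3.
So LHS = -3/π - 12/π^3.
∫_0^1 v(x) φ(x) dx = ∫_0^1 (-3*x^2*sin(π*x) + 4*x*sin(π*x) + 4*sin(π*x)) dx. Term by term:
  ∫_0^1 4*sin(π*x) dx = 8/π;  ∫_0^1 -3*x^2*sin(π*x) dx = -3/π + 12/π^3;  ∫_0^1 4*x*sin(π*x) dx = 4/π.
Sum: 8/π + -3/π + 12/π^3 + 4/π = 12/π^3 + 9/π.
So RHS = -∫_0^1 v(x) φ(x) dx = -9/π - 12/π^3.
LHS − RHS = 6/π ≠ 0, so the identity fails.
(For a valid weak derivative the identity must hold for EVERY test function, in particular this one. The failure shows v is NOT the weak derivative of u.)
Correct weak derivative would be u'(x) = -3*x**2 + 4*x + 1.


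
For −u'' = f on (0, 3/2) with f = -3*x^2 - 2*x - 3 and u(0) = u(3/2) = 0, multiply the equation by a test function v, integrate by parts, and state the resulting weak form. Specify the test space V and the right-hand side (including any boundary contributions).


V = H^1_0(0, 3/2) (so v(0) = v(3/2) = 0); weak form: ∫_0^3/2 u'v' dx = ∫_0^3/2 (-3*x^2 - 2*x - 3) v dx for all v ∈ V.

Multiply both sides by a test function v and integrate from 0 to 3/2:
  ∫_0^3/2 −u''(x) v(x) dx = ∫_0^3/2 f(x) v(x) dx.
Integrate the LHS by parts once:
  ∫_0^3/2 −u'' v dx = −[u'(x) v(x)]_0^3/2 + ∫_0^3/2 u'(x) v'(x) dx.
Thus ∫_0^3/2 u'(x) v'(x) dx = ∫_0^3/2 f(x) v(x) dx + [u'(x) v(x)]_0^3/2.
Choose V so that boundary terms are either known or forced to vanish.
u is Dirichlet: u(0) = u(3/2) = 0. Let V = H^1_0(0, 3/2); then v(0) = v(3/2) = 0, and [u' v]_0^3/2 = 0.
Weak formulation: find u (satisfying any essential BC) such that ∫_0^3/2 u'(x) v'(x) dx = ∫_0^3/2 f v dx for all v ∈ V.
Substituting f(x) = -3*x^2 - 2*x - 3, the right-hand side is ∫_0^3/2 (-3*x^2 - 2*x - 3) v dx.


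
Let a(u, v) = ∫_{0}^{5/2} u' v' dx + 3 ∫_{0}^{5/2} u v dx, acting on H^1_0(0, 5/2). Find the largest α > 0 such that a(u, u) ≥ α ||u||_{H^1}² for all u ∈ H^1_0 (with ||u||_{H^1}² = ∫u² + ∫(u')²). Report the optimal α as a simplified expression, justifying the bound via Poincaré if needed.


α = 1

Coercivity of a(·,·) on H^1_0(0, 5/2) means a(u, u) ≥ α ||u||_{H^1}² for every u ∈ H^1_0.
The interval has length L = 5/2, and Poincaré/coercivity depend only on L. Here a(u, u) = ∫(u')² + (3)·∫u².
Here c = 3 ≥ 1, so a(u,u) = ∫(u')² + c∫u² ≥ ∫(u')² + ∫u² = ||u||_{H^1}², i.e. α = 1 works. No larger α is possible: a(u,u) ≥ α||u||_{H^1}² means (1−α)∫(u')² ≥ (α−c)∫u², and for the modes u_n = sin(nπ(x−x₀)/L) (x₀ the left endpoint) one has ∫u_n²/∫(u_n')² = (L/(nπ))² → 0, so a(u_n,u_n)/||u_n||_{H^1}² → 1. Hence the optimal constant is α = 1.
Therefore α = 1.


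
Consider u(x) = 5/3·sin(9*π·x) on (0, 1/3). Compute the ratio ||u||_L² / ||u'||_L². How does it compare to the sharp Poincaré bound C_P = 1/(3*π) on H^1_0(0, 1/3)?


||u||_L² / ||u'||_L² = 1/(9*π) < C_P = 1/(3*π).

u(x) = 5/3·sin(9*π·x), so u'(x) = 15*π*cos(9*π*x).
Writing u(x) = A·sin(kπx/L) with A = 5/3 and k = 3, use ∫_0^L sin²(kπx/L) dx = L/2 and ∫_0^L cos²(kπx/L) dx = L/2.
u² = 25/9·sin²(9*π·x) and (u')² = 225*π^2·cos²(9*π·x), and each of sin², cos² integrates to L/2 = 1/6 over (0, 1/3).
∫_0^1/3 u² dx = 25/54, so ||u||_L² = 5*sqrt(6)/18.
∫_0^1/3 (u')² dx = 75*π^2/2, so ||u'||_L² = 5*sqrt(6)*π/2.
Ratio ||u||_L² / ||u'||_L² = 1/(9*π).
Sharp Poincaré constant on H^1_0(0, 1/3) is C_P = L/π = 1/(3*π), achieved by sin(3*π·x).
This is the k = 3 harmonic; the ratio L/(kπ) is strictly less than C_P = L/π, consistent with the sharp inequality ||u||_L² ≤ C_P ||u'||_L².


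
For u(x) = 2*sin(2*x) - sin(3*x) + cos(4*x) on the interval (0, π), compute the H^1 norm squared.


||u||_{H^1(0,π)}^2 = 204/7 + 47*π/2

u'(x) = -4*sin(4*x) + 4*cos(2*x) - 3*cos(3*x).
Expand u² and (u')² and integrate term by term on (0, π), using: for integers n ≥ 1, ∫_0^π sin²(nx) dx = ∫_0^π cos²(nx) dx = π/2; for n ≠ n', ∫_0^π sin(nx)sin(n'x) dx = ∫_0^π cos(nx)cos(n'x) dx = 0; and by product-to-sum, ∫_0^π sin(nx)cos(n'x) dx = ½∫_0^π [sin((n+n')x) + sin((n−n')x)] dx, which is 0 when n+n' is even and 2n/(n²−n'²) when n+n' is odd (it need not vanish on (0, π)).
  u² squared terms: (-1)²·∫sin(3x)² dx = 1·π/2 = π/2;  (2)²·∫sin(2x)² dx = 4·π/2 = 2*π;  (1)²·∫cos(4x)² dx = 1·π/2 = π/2.
  u² cross terms: 2·(-1)·(2)·∫sin(3x)·sin(2x) dx = -4·(0) = 0;  2·(-1)·(1)·∫sin(3x)·cos(4x) dx = -2·(-6/7) = 12/7;  2·(2)·(1)·∫sin(2x)·cos(4x) dx = 4·(0) = 0.
  So ∫_0^π u² dx = π/2 + 2*π + π/2 + 0 + 12/7 + 0 = 12/7 + 3*π.
  (u')² squared terms: (-4)²·∫sin(4x)² dx = 16·π/2 = 8*π;  (-3)²·∫cos(3x)² dx = 9·π/2 = 9*π/2;  (4)²·∫cos(2x)² dx = 16·π/2 = 8*π.
  (u')² cross terms: 2·(-4)·(-3)·∫sin(4x)·cos(3x) dx = 24·(8/7) = 192/7;  2·(-4)·(4)·∫sin(4x)·cos(2x) dx = -32·(0) = 0;  2·(-3)·(4)·∫cos(3x)·cos(2x) dx = -24·(0) = 0.
  So ∫_0^π (u')² dx = 8*π + 9*π/2 + 8*π + 192/7 + 0 + 0 = 192/7 + 41*π/2.
||u||_{H^1}^2 = (12/7 + 3*π) + (192/7 + 41*π/2) = 204/7 + 47*π/2.


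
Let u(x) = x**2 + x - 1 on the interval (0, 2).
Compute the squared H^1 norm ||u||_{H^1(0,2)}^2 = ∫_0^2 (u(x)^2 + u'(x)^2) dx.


||u||_{H^1}^2 = 152/5

The H^1 norm (squared) on an interval (0, L) is
  ||u||_{H^1}^2 = ∫_0^L u(x)^2 dx + ∫_0^L u'(x)^2 dx.
Compute u'(x) = 2*x + 1.
Then u(x)^2 = x**4 + 2*x**3 - x**2 - 2*x + 1 and u'(x)^2 = 4*x**2 + 4*x + 1.
Integrate each monomial from 0 to 2 using ∫_0^2 c·x^n dx = c·2^(n+1)/(n+1):
  ∫_0^2 u(x)^2 dx = ∫_0^2 (x^4 + 2*x^3 - x^2 - 2*x + 1) dx. Term by term:
    ∫_0^2 x^4 dx = 32/5;  ∫_0^2 2*x^3 dx = 8;  ∫_0^2 -x^2 dx = -8/3;
    ∫_0^2 -2*x dx = -4;  ∫_0^2 1 dx = 2.
  Sum: 32/5 + 8 − 8/3 − 4 + 2 = 146/15.
  ∫_0^2 u'(x)^2 dx = ∫_0^2 (4*x^2 + 4*x + 1) dx. Term by term:
    ∫_0^2 4*x^2 dx = 32/3;  ∫_0^2 4*x dx = 8;  ∫_0^2 1 dx = 2.
  Sum: 32/3 + 8 + 2 = 62/3.
Adding: ||u||_{H^1}^2 = 146/15 + 62/3 = 152/5.


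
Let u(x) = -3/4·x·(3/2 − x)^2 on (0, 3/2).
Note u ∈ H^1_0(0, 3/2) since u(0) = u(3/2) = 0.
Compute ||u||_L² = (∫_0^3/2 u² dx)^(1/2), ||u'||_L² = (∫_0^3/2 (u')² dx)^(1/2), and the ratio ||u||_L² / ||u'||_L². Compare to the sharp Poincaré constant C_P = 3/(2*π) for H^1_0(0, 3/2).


||u||_L² / ||u'||_L² = 3*sqrt(14)/28 < C_P = 3/(2*π).

u(x) = -3/4·x·(3/2 − x)^2, so u'(x) = -9*x^2/4 + 9*x/2 - 27/16.
u(x) = -3/4·x·(3/2 − x)^2 vanishes at x = 0 and x = 3/2, so u ∈ H^1_0(0, 3/2). Differentiate via the product rule and integrate the resulting polynomials term by term.
  ∫_0^3/2 u² dx = ∫_0^3/2 (9*x^6/16 - 27*x^5/8 + 243*x^4/32 - 243*x^3/32 + 729*x^2/256) dx. Term by term:
    ∫_0^3/2 9*x^6/16 dx = 19683/14336;  ∫_0^3/2 -27*x^5/8 dx = -6561/1024;  ∫_0^3/2 243*x^4/32 dx = 59049/5120;
    ∫_0^3/2 -243*x^3/32 dx = -19683/2048;  ∫_0^3/2 729*x^2/256 dx = 6561/2048.
  Sum: 19683/14336 − 6561/1024 + 59049/5120 − 19683/2048 + 6561/2048 = 6561/71680.
  ∫_0^3/2 (u')² dx = ∫_0^3/2 (81*x^4/16 - 81*x^3/4 + 891*x^2/32 - 243*x/16 + 729/256) dx. Term by term:
    ∫_0^3/2 81*x^4/16 dx = 19683/2560;  ∫_0^3/2 -81*x^3/4 dx = -6561/256;  ∫_0^3/2 891*x^2/32 dx = 8019/256;
    ∫_0^3/2 -243*x/16 dx = -2187/128;  ∫_0^3/2 729/256 dx = 2187/512.
  Sum: 19683/2560 − 6561/256 + 8019/256 − 2187/128 + 2187/512 = 729/1280.
∫_0^3/2 u² dx = 6561/71680, so ||u||_L² = 81*sqrt(70)/2240.
∫_0^3/2 (u')² dx = 729/1280, so ||u'||_L² = 27*sqrt(5)/80.
Ratio ||u||_L² / ||u'||_L² = 3*sqrt(14)/28.
Sharp Poincaré constant on H^1_0(0, 3/2) is C_P = L/π = 3/(2*π), achieved by sin(2*π/3·x).
A polynomial bump cannot attain the sharp Poincaré constant (only the first sine eigenfunction does), so the ratio is strictly less than C_P, consistent with ||u||_L² ≤ C_P ||u'||_L².


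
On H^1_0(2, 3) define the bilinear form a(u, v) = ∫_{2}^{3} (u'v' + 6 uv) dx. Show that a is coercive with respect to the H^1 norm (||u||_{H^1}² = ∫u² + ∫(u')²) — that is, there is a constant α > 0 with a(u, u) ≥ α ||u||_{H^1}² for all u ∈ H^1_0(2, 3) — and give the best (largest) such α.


α = 1

Coercivity of a(·,·) on H^1_0(2, 3) means a(u, u) ≥ α ||u||_{H^1}² for every u ∈ H^1_0.
The interval has length L = 1, and Poincaré/coercivity depend only on L. Here a(u, u) = ∫(u')² + (6)·∫u².
Here c = 6 ≥ 1, so a(u,u) = ∫(u')² + c∫u² ≥ ∫(u')² + ∫u² = ||u||_{H^1}², i.e. α = 1 works. No larger α is possible: a(u,u) ≥ α||u||_{H^1}² means (1−α)∫(u')² ≥ (α−c)∫u², and for the modes u_n = sin(nπ(x−x₀)/L) (x₀ the left endpoint) one has ∫u_n²/∫(u_n')² = (L/(nπ))² → 0, so a(u_n,u_n)/||u_n||_{H^1}² → 1. Hence the optimal constant is α = 1.
Therefore α = 1.


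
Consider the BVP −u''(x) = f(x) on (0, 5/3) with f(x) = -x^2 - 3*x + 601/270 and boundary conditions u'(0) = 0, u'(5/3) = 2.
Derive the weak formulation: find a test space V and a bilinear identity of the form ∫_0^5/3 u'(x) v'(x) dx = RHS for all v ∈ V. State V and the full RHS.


V = H^1(0, 5/3) (v unrestricted at boundary; u is determined up to an additive constant); weak form: ∫_0^5/3 u'v' dx = ∫_0^5/3 (-x^2 - 3*x + 601/270) v dx + 2·v(5/3) for all v ∈ V.

Multiply both sides by a test function v and integrate from 0 to 5/3:
  ∫_0^5/3 −u''(x) v(x) dx = ∫_0^5/3 f(x) v(x) dx.
Integrate the LHS by parts once:
  ∫_0^5/3 −u'' v dx = −[u'(x) v(x)]_0^5/3 + ∫_0^5/3 u'(x) v'(x) dx.
Thus ∫_0^5/3 u'(x) v'(x) dx = ∫_0^5/3 f(x) v(x) dx + [u'(x) v(x)]_0^5/3.
Choose V so that boundary terms are either known or forced to vanish.
u has inhomogeneous Neumann u'(0) = 0, u'(5/3) = 2. [u' v]_0^5/3 = (2)·v(5/3) − (0)·v(0) = 2·v(5/3). Take V = H^1(0, 5/3); boundary term becomes part of RHS.
Weak formulation: find u (satisfying any essential BC) such that ∫_0^5/3 u'(x) v'(x) dx = ∫_0^5/3 f v dx + 2·v(5/3) for all v ∈ V (Neumann data are natural BCs: they enter the RHS as boundary terms).
Substituting f(x) = -x^2 - 3*x + 601/270, the right-hand side is ∫_0^5/3 (-x^2 - 3*x + 601/270) v dx + 2·v(5/3).
Compatibility check (pure Neumann): taking v ≡ 1 ∈ V gives 0 = ∫_0^5/3 f dx + (2) − (0), i.e. ∫_0^5/3 f dx must equal u'(0) − u'(5/3) = -2. Indeed ∫_0^5/3 (-x^2 - 3*x + 601/270) dx = -2, so the data are compatible. The solution is then unique only up to an additive constant (fix it e.g. by requiring ∫_0^5/3 u dx = 0).


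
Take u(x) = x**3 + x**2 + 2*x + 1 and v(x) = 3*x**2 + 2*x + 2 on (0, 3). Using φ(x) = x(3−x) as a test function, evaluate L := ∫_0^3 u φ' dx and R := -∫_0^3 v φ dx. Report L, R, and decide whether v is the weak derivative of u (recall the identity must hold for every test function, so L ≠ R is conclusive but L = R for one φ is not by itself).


LHS = -1179/20, RHS = -1179/20. Yes, v = u' weakly.

u(x) = x**3 + x**2 + 2*x + 1, classical derivative u'(x) = 3*x**2 + 2*x + 2.
φ(x) = x(3−x), so φ'(x) = 3 - 2*x.
Note φ(0) = φ(3) = 0, so the boundary term u·φ vanishes.
LHS = ∫_0^3 u(x) φ'(x) dx = ∫_0^3 (-2*x^4 + x^3 - x^2 + 4*x + 3) dx. Term by term:
  ∫_0^3 -2*x^4 dx = -486/5;  ∫_0^3 x^3 dx = 81/4;  ∫_0^3 -x^2 dx = -9;
  ∫_0^3 4*x dx = 18;  ∫_0^3 3 dx = 9.
Sum: -486/5 + 81/4 − 9 + 18 + 9 = -1179/20.
So LHS = -1179/20.
∫_0^3 v(x) φ(x) dx = ∫_0^3 (-3*x^4 + 7*x^3 + 4*x^2 + 6*x) dx. Term by term:
  ∫_0^3 -3*x^4 dx = -729/5;  ∫_0^3 7*x^3 dx = 567/4;  ∫_0^3 4*x^2 dx = 36;
  ∫_0^3 6*x dx = 27.
Sum: -729/5 + 567/4 + 36 + 27 = 1179/20.
So RHS = -∫_0^3 v(x) φ(x) dx = -1179/20.
LHS = RHS, so the identity holds for this test φ.
Moreover u is smooth here and v(x) = u'(x) = 3*x**2 + 2*x + 2 pointwise, so the identity holds for every test function. Hence v is the weak derivative of u.


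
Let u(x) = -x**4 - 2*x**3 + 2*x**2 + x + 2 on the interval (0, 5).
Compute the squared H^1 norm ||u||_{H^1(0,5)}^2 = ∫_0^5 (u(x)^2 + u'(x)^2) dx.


||u||_{H^1}^2 = 85830925/126

The H^1 norm (squared) on an interval (0, L) is
  ||u||_{H^1}^2 = ∫_0^L u(x)^2 dx + ∫_0^L u'(x)^2 dx.
Compute u'(x) = -4*x**3 - 6*x**2 + 4*x + 1.
Then u(x)^2 = x**8 + 4*x**7 - 10*x**5 - 4*x**4 - 4*x**3 + 9*x**2 + 4*x + 4 and u'(x)^2 = 16*x**6 + 48*x**5 + 4*x**4 - 56*x**3 + 4*x**2 + 8*x + 1.
Integrate each monomial from 0 to 5 using ∫_0^5 c·x^n dx = c·5^(n+1)/(n+1):
  ∫_0^5 u(x)^2 dx = ∫_0^5 (x^8 + 4*x^7 - 10*x^5 - 4*x^4 - 4*x^3 + 9*x^2 + 4*x + 4) dx. Term by term:
    ∫_0^5 x^8 dx = 1953125/9;  ∫_0^5 4*x^7 dx = 390625/2;  ∫_0^5 -10*x^5 dx = -78125/3;
    ∫_0^5 -4*x^4 dx = -2500;  ∫_0^5 -4*x^3 dx = -625;  ∫_0^5 9*x^2 dx = 375;
    ∫_0^5 4*x dx = 50;  ∫_0^5 4 dx = 20.
  Sum: 1953125/9 + 390625/2 − 78125/3 − 2500 − 625 + 375 + 50 + 20 = 6904885/18.
  ∫_0^5 u'(x)^2 dx = ∫_0^5 (16*x^6 + 48*x^5 + 4*x^4 - 56*x^3 + 4*x^2 + 8*x + 1) dx. Term by term:
    ∫_0^5 16*x^6 dx = 1250000/7;  ∫_0^5 48*x^5 dx = 125000;  ∫_0^5 4*x^4 dx = 2500;
    ∫_0^5 -56*x^3 dx = -8750;  ∫_0^5 4*x^2 dx = 500/3;  ∫_0^5 8*x dx = 100;
    ∫_0^5 1 dx = 5.
  Sum: 1250000/7 + 125000 + 2500 − 8750 + 500/3 + 100 + 5 = 6249455/21.
Adding: ||u||_{H^1}^2 = 6904885/18 + 6249455/21 = 85830925/126.


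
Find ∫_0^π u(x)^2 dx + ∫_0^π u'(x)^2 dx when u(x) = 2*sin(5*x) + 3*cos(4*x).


||u||_{H^1(0,π)}^2 = 680/3 + 257*π/2

u'(x) = -12*sin(4*x) + 10*cos(5*x).
Expand u² and (u')² and integrate term by term on (0, π), using: for integers n ≥ 1, ∫_0^π sin²(nx) dx = ∫_0^π cos²(nx) dx = π/2; for n ≠ n', ∫_0^π sin(nx)sin(n'x) dx = ∫_0^π cos(nx)cos(n'x) dx = 0; and by product-to-sum, ∫_0^π sin(nx)cos(n'x) dx = ½∫_0^π [sin((n+n')x) + sin((n−n')x)] dx, which is 0 when n+n' is even and 2n/(n²−n'²) when n+n' is odd (it need not vanish on (0, π)).
  u² squared terms: (2)²·∫sin(5x)² dx = 4·π/2 = 2*π;  (3)²·∫cos(4x)² dx = 9·π/2 = 9*π/2.
  u² cross terms: 2·(2)·(3)·∫sin(5x)·cos(4x) dx = 12·(10/9) = 40/3.
  So ∫_0^π u² dx = 2*π + 9*π/2 + 40/3 = 40/3 + 13*π/2.
  (u')² squared terms: (-12)²·∫sin(4x)² dx = 144·π/2 = 72*π;  (10)²·∫cos(5x)² dx = 100·π/2 = 50*π.
  (u')² cross terms: 2·(-12)·(10)·∫sin(4x)·cos(5x) dx = -240·(-8/9) = 640/3.
  So ∫_0^π (u')² dx = 72*π + 50*π + 640/3 = 640/3 + 122*π.
||u||_{H^1}^2 = (40/3 + 13*π/2) + (640/3 + 122*π) = 680/3 + 257*π/2.


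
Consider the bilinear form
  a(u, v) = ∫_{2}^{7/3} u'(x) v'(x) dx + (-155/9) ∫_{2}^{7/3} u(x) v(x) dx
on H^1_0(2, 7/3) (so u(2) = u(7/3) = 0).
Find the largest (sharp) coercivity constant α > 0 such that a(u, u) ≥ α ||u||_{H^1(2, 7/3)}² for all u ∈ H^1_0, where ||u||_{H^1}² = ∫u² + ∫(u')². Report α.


α = (-155 + 81*π^2)/(9*(1 + 9*π^2))

Coercivity of a(·,·) on H^1_0(2, 7/3) means a(u, u) ≥ α ||u||_{H^1}² for every u ∈ H^1_0.
The interval has length L = 1/3, and Poincaré/coercivity depend only on L. Here a(u, u) = ∫(u')² + (-155/9)·∫u².
Here c = -155/9 < 0 with |c| < (π/L)² = 9*π^2, so coercivity still holds. The condition a(u,u) ≥ α||u||_{H^1}² reads (1−α)∫(u')² ≥ (α−c)∫u². Any admissible α is ≤ 1 (rapidly oscillating u have ∫u²/∫(u')² → 0), and α = 1 would force 0 ≥ (1−c)∫u², impossible since c < 1; so 1−α > 0. By the sharp Poincaré inequality on H^1_0 of an interval of length L, ∫(u')² ≥ (π/L)²∫u² with equality for the first sine mode sin(π(x−x₀)/L) (x₀ the left endpoint), so the inequality holds for all u iff (1−α)(π/L)² ≥ α − c, i.e. α ≤ ((π/L)² + c)/((π/L)² + 1) = (1 + c(L/π)²)/(1 + (L/π)²). (Direct route, valid since c ≤ 0: Poincaré gives c∫u² ≥ c(L/π)²∫(u')², so a(u,u) ≥ (1 + c(L/π)²)∫(u')², while ||u||_{H^1}² ≤ (1 + (L/π)²)∫(u')²; dividing yields the same α.) With (π/L)² = 9*π^2 and c = -155/9, the largest admissible constant is α = ((π/L)² + c)/((π/L)² + 1).
Simplifying, α = (-155 + 81*π^2)/(9*(1 + 9*π^2)).


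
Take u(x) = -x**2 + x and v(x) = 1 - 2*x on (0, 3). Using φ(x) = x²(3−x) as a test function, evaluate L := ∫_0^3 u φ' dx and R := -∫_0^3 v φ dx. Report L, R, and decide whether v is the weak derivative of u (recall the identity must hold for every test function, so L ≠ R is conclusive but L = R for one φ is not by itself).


LHS = 351/20, RHS = 351/20. Yes, v = u' weakly.

u(x) = -x**2 + x, classical derivative u'(x) = 1 - 2*x.
φ(x) = x²(3−x), so φ'(x) = 3*x*(2 - x).
Note φ(0) = φ(3) = 0, so the boundary term u·φ vanishes.
LHS = ∫_0^3 u(x) φ'(x) dx = ∫_0^3 (3*x^4 - 9*x^3 + 6*x^2) dx. Term by term:
  ∫_0^3 3*x^4 dx = 729/5;  ∫_0^3 -9*x^3 dx = -729/4;  ∫_0^3 6*x^2 dx = 54.
Sum: 729/5 − 729/4 + 54 = 351/20.
So LHS = 351/20.
∫_0^3 v(x) φ(x) dx = ∫_0^3 (2*x^4 - 7*x^3 + 3*x^2) dx. Term by term:
  ∫_0^3 2*x^4 dx = 486/5;  ∫_0^3 -7*x^3 dx = -567/4;  ∫_0^3 3*x^2 dx = 27.
Sum: 486/5 − 567/4 + 27 = -351/20.
So RHS = -∫_0^3 v(x) φ(x) dx = 351/20.
LHS = RHS, so the identity holds for this test φ.
Moreover u is smooth here and v(x) = u'(x) = 1 - 2*x pointwise, so the identity holds for every test function. Hence v is the weak derivative of u.


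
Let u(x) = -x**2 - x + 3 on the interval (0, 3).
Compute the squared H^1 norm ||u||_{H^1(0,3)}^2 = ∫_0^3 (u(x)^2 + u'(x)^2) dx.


||u||_{H^1}^2 = 1011/10

The H^1 norm (squared) on an interval (0, L) is
  ||u||_{H^1}^2 = ∫_0^L u(x)^2 dx + ∫_0^L u'(x)^2 dx.
Compute u'(x) = -2*x - 1.
Then u(x)^2 = x**4 + 2*x**3 - 5*x**2 - 6*x + 9 and u'(x)^2 = 4*x**2 + 4*x + 1.
Integrate each monomial from 0 to 3 using ∫_0^3 c·x^n dx = c·3^(n+1)/(n+1):
  ∫_0^3 u(x)^2 dx = ∫_0^3 (x^4 + 2*x^3 - 5*x^2 - 6*x + 9) dx. Term by term:
    ∫_0^3 x^4 dx = 243/5;  ∫_0^3 2*x^3 dx = 81/2;  ∫_0^3 -5*x^2 dx = -45;
    ∫_0^3 -6*x dx = -27;  ∫_0^3 9 dx = 27.
  Sum: 243/5 + 81/2 − 45 − 27 + 27 = 441/10.
  ∫_0^3 u'(x)^2 dx = ∫_0^3 (4*x^2 + 4*x + 1) dx. Term by term:
    ∫_0^3 4*x^2 dx = 36;  ∫_0^3 4*x dx = 18;  ∫_0^3 1 dx = 3.
  Sum: 36 + 18 + 3 = 57.
Adding: ||u||_{H^1}^2 = 441/10 + 57 = 1011/10.


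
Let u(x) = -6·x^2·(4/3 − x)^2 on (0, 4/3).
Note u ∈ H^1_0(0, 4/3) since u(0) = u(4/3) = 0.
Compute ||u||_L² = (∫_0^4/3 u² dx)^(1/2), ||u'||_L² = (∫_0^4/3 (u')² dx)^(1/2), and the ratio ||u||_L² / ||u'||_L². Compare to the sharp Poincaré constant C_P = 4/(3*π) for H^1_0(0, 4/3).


||u||_L² / ||u'||_L² = 2*sqrt(3)/9 < C_P = 4/(3*π).

u(x) = -6·x^2·(4/3 − x)^2, so u'(x) = 8*x*(-9*x^2 + 18*x - 8)/3.
u(x) = -6·x^2·(4/3 − x)^2 vanishes at x = 0 and x = 4/3, so u ∈ H^1_0(0, 4/3). Differentiate via the product rule and integrate the resulting polynomials term by term.
  ∫_0^4/3 u² dx = ∫_0^4/3 (36*x^8 - 192*x^7 + 384*x^6 - 1024*x^5/3 + 1024*x^4/9) dx. Term by term:
    ∫_0^4/3 36*x^8 dx = 1048576/19683;  ∫_0^4/3 -192*x^7 dx = -524288/2187;  ∫_0^4/3 384*x^6 dx = 2097152/5103;
    ∫_0^4/3 -1024*x^5/3 dx = -2097152/6561;  ∫_0^4/3 1024*x^4/9 dx = 1048576/10935.
  Sum: 1048576/19683 − 524288/2187 + 2097152/5103 − 2097152/6561 + 1048576/10935 = 524288/688905.
  ∫_0^4/3 (u')² dx = ∫_0^4/3 (576*x^6 - 2304*x^5 + 3328*x^4 - 2048*x^3 + 4096*x^2/9) dx. Term by term:
    ∫_0^4/3 576*x^6 dx = 1048576/1701;  ∫_0^4/3 -2304*x^5 dx = -524288/243;  ∫_0^4/3 3328*x^4 dx = 3407872/1215;
    ∫_0^4/3 -2048*x^3 dx = -131072/81;  ∫_0^4/3 4096*x^2/9 dx = 262144/729.
  Sum: 1048576/1701 − 524288/243 + 3407872/1215 − 131072/81 + 262144/729 = 131072/25515.
∫_0^4/3 u² dx = 524288/688905, so ||u||_L² = 512*sqrt(210)/8505.
∫_0^4/3 (u')² dx = 131072/25515, so ||u'||_L² = 256*sqrt(70)/945.
Ratio ||u||_L² / ||u'||_L² = 2*sqrt(3)/9.
Sharp Poincaré constant on H^1_0(0, 4/3) is C_P = L/π = 4/(3*π), achieved by sin(3*π/4·x).
A polynomial bump cannot attain the sharp Poincaré constant (only the first sine eigenfunction does), so the ratio is strictly less than C_P, consistent with ||u||_L² ≤ C_P ||u'||_L².


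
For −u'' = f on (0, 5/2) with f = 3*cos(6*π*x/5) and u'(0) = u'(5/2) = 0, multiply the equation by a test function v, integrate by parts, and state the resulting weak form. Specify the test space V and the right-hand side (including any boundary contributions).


V = H^1(0, 5/2) (no boundary constraint on v; u is determined up to an additive constant); weak form: ∫_0^5/2 u'v' dx = ∫_0^5/2 (3*cos(6*π*x/5)) v dx for all v ∈ V.

Multiply both sides by a test function v and integrate from 0 to 5/2:
  ∫_0^5/2 −u''(x) v(x) dx = ∫_0^5/2 f(x) v(x) dx.
Integrate the LHS by parts once:
  ∫_0^5/2 −u'' v dx = −[u'(x) v(x)]_0^5/2 + ∫_0^5/2 u'(x) v'(x) dx.
Thus ∫_0^5/2 u'(x) v'(x) dx = ∫_0^5/2 f(x) v(x) dx + [u'(x) v(x)]_0^5/2.
Choose V so that boundary terms are either known or forced to vanish.
u has homogeneous Neumann: u'(0) = u'(5/2) = 0. So [u' v]_0^5/2 = 0·v(5/2) − 0·v(0) = 0 for any v; take V = H^1(0, 5/2).
Weak formulation: find u (satisfying any essential BC) such that ∫_0^5/2 u'(x) v'(x) dx = ∫_0^5/2 f v dx for all v ∈ V (homogeneous Neumann, so boundary terms vanish).
Substituting f(x) = 3*cos(6*π*x/5), the right-hand side is ∫_0^5/2 (3*cos(6*π*x/5)) v dx.
Compatibility check (pure Neumann): taking v ≡ 1 ∈ V gives 0 = ∫_0^5/2 f dx + (0) − (0), i.e. ∫_0^5/2 f dx must equal u'(0) − u'(5/2) = 0. Indeed ∫_0^5/2 (3*cos(6*π*x/5)) dx = 0, so the data are compatible. The solution is then unique only up to an additive constant (fix it e.g. by requiring ∫_0^5/2 u dx = 0).


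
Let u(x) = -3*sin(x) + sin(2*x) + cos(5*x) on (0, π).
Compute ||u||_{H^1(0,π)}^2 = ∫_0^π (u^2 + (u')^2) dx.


||u||_{H^1(0,π)}^2 = -208/21 + 49*π/2

u'(x) = -5*sin(5*x) - 3*cos(x) + 2*cos(2*x).
Expand u² and (u')² and integrate term by term on (0, π), using: for integers n ≥ 1, ∫_0^π sin²(nx) dx = ∫_0^π cos²(nx) dx = π/2; for n ≠ n', ∫_0^π sin(nx)sin(n'x) dx = ∫_0^π cos(nx)cos(n'x) dx = 0; and by product-to-sum, ∫_0^π sin(nx)cos(n'x) dx = ½∫_0^π [sin((n+n')x) + sin((n−n')x)] dx, which is 0 when n+n' is even and 2n/(n²−n'²) when n+n' is odd (it need not vanish on (0, π)).
  u² squared terms: (-3)²·∫sin(x)² dx = 9·π/2 = 9*π/2;  (1)²·∫cos(5x)² dx = 1·π/2 = π/2;  (1)²·∫sin(2x)² dx = 1·π/2 = π/2.
  u² cross terms: 2·(-3)·(1)·∫sin(x)·cos(5x) dx = -6·(0) = 0;  2·(-3)·(1)·∫sin(x)·sin(2x) dx = -6·(0) = 0;  2·(1)·(1)·∫cos(5x)·sin(2x) dx = 2·(-4/21) = -8/21.
  So ∫_0^π u² dx = 9*π/2 + π/2 + π/2 + 0 + 0 − 8/21 = -8/21 + 11*π/2.
  (u')² squared terms: (-5)²·∫sin(5x)² dx = 25·π/2 = 25*π/2;  (-3)²·∫cos(x)² dx = 9·π/2 = 9*π/2;  (2)²·∫cos(2x)² dx = 4·π/2 = 2*π.
  (u')² cross terms: 2·(-5)·(-3)·∫sin(5x)·cos(x) dx = 30·(0) = 0;  2·(-5)·(2)·∫sin(5x)·cos(2x) dx = -20·(10/21) = -200/21;  2·(-3)·(2)·∫cos(x)·cos(2x) dx = -12·(0) = 0.
  So ∫_0^π (u')² dx = 25*π/2 + 9*π/2 + 2*π + 0 − 200/21 + 0 = -200/21 + 19*π.
||u||_{H^1}^2 = (-8/21 + 11*π/2) + (-200/21 + 19*π) = -208/21 + 49*π/2.


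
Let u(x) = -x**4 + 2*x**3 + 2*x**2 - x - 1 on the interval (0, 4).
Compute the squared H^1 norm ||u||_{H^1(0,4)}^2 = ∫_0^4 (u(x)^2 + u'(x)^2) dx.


||u||_{H^1}^2 = 3826952/315

The H^1 norm (squared) on an interval (0, L) is
  ||u||_{H^1}^2 = ∫_0^L u(x)^2 dx + ∫_0^L u'(x)^2 dx.
Compute u'(x) = -4*x**3 + 6*x**2 + 4*x - 1.
Then u(x)^2 = x**8 - 4*x**7 + 10*x**5 + 2*x**4 - 8*x**3 - 3*x**2 + 2*x + 1 and u'(x)^2 = 16*x**6 - 48*x**5 + 4*x**4 + 56*x**3 + 4*x**2 - 8*x + 1.
Integrate each monomial from 0 to 4 using ∫_0^4 c·x^n dx = c·4^(n+1)/(n+1):
  ∫_0^4 u(x)^2 dx = ∫_0^4 (x^8 - 4*x^7 + 10*x^5 + 2*x^4 - 8*x^3 - 3*x^2 + 2*x + 1) dx. Term by term:
    ∫_0^4 x^8 dx = 262144/9;  ∫_0^4 -4*x^7 dx = -32768;  ∫_0^4 10*x^5 dx = 20480/3;
    ∫_0^4 2*x^4 dx = 2048/5;  ∫_0^4 -8*x^3 dx = -512;  ∫_0^4 -3*x^2 dx = -64;
    ∫_0^4 2*x dx = 16;  ∫_0^4 1 dx = 4.
  Sum: 262144/9 − 32768 + 20480/3 + 2048/5 − 512 − 64 + 16 + 4 = 136772/45.
  ∫_0^4 u'(x)^2 dx = ∫_0^4 (16*x^6 - 48*x^5 + 4*x^4 + 56*x^3 + 4*x^2 - 8*x + 1) dx. Term by term:
    ∫_0^4 16*x^6 dx = 262144/7;  ∫_0^4 -48*x^5 dx = -32768;  ∫_0^4 4*x^4 dx = 4096/5;
    ∫_0^4 56*x^3 dx = 3584;  ∫_0^4 4*x^2 dx = 256/3;  ∫_0^4 -8*x dx = -64;
    ∫_0^4 1 dx = 4.
  Sum: 262144/7 − 32768 + 4096/5 + 3584 + 256/3 − 64 + 4 = 956516/105.
Adding: ||u||_{H^1}^2 = 136772/45 + 956516/105 = 3826952/315.


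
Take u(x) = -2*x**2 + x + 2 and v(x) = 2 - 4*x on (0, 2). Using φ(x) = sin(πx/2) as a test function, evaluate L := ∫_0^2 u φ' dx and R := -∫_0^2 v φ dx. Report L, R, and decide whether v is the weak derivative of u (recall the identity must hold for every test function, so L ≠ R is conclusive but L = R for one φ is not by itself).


LHS = 12/π, RHS = 8/π. No, v is not the weak derivative of u.

u(x) = -2*x**2 + x + 2, classical derivative u'(x) = 1 - 4*x.
φ(x) = sin(πx/2), so φ'(x) = π*cos(π*x/2)/2.
Note φ(0) = φ(2) = 0, so the boundary term u·φ vanishes.
LHS = ∫_0^2 u(x) φ'(x) dx = ∫_0^2 (-π*x^2*cos(π*x/2) + π*x*cos(π*x/2)/2 + π*cos(π*x/2)) dx. Term by term:
  ∫_0^2 π*cos(π*x/2) dx = 0;  ∫_0^2 π*x*cos(π*x/2)/2 dx = -4/π;  ∫_0^2 -π*x^2*cos(π*x/2) dx = 16/π.
Sum: 0 − 4/π + 16/π = 12/π.
So LHS = 12/π.
∫_0^2 v(x) φ(x) dx = ∫_0^2 (-4*x*sin(π*x/2) + 2*sin(π*x/2)) dx. Term by term:
  ∫_0^2 2*sin(π*x/2) dx = 8/π;  ∫_0^2 -4*x*sin(π*x/2) dx = -16/π.
Sum: 8/π − 16/π = -8/π.
So RHS = -∫_0^2 v(x) φ(x) dx = 8/π.
LHS − RHS = 4/π ≠ 0, so the identity fails.
(For a valid weak derivative the identity must hold for EVERY test function, in particular this one. The failure shows v is NOT the weak derivative of u.)
Correct weak derivative would be u'(x) = 1 - 4*x.


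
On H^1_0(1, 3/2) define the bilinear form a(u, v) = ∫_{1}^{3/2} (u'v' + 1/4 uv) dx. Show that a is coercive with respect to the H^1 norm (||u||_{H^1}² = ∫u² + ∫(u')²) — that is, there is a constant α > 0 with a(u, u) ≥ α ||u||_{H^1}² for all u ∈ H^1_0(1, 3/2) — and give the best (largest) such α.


α = (1 + 16*π^2)/(4*(1 + 4*π^2))

Coercivity of a(·,·) on H^1_0(1, 3/2) means a(u, u) ≥ α ||u||_{H^1}² for every u ∈ H^1_0.
The interval has length L = 1/2, and Poincaré/coercivity depend only on L. Here a(u, u) = ∫(u')² + (1/4)·∫u².
Here 0 < c = 1/4 < 1. The condition a(u,u) ≥ α||u||_{H^1}² reads (1−α)∫(u')² ≥ (α−c)∫u². Any admissible α is ≤ 1 (rapidly oscillating u have ∫u²/∫(u')² → 0), and α = 1 would force 0 ≥ (1−c)∫u², impossible since c < 1; so 1−α > 0. By the sharp Poincaré inequality on H^1_0 of an interval of length L, ∫(u')² ≥ (π/L)²∫u² with equality for the first sine mode sin(π(x−x₀)/L) (x₀ the left endpoint), so the inequality holds for all u iff (1−α)(π/L)² ≥ α − c, i.e. α ≤ ((π/L)² + c)/((π/L)² + 1) = (1 + c(L/π)²)/(1 + (L/π)²). With (π/L)² = 4*π^2 and c = 1/4, the largest admissible constant is α = ((π/L)² + c)/((π/L)² + 1).
Simplifying, α = (1 + 16*π^2)/(4*(1 + 4*π^2)).


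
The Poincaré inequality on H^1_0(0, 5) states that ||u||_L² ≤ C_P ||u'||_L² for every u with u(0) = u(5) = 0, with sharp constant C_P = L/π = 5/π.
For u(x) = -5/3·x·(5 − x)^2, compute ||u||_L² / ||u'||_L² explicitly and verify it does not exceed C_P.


||u||_L² / ||u'||_L² = 5*sqrt(14)/14 < C_P = 5/π.

u(x) = -5/3·x·(5 − x)^2, so u'(x) = -5*x^2 + 100*x/3 - 125/3.
u(x) = -5/3·x·(5 − x)^2 vanishes at x = 0 and x = 5, so u ∈ H^1_0(0, 5). Differentiate via the product rule and integrate the resulting polynomials term by term.
  ∫_0^5 u² dx = ∫_0^5 (25*x^6/9 - 500*x^5/9 + 1250*x^4/3 - 12500*x^3/9 + 15625*x^2/9) dx. Term by term:
    ∫_0^5 25*x^6/9 dx = 1953125/63;  ∫_0^5 -500*x^5/9 dx = -3906250/27;  ∫_0^5 1250*x^4/3 dx = 781250/3;
    ∫_0^5 -12500*x^3/9 dx = -1953125/9;  ∫_0^5 15625*x^2/9 dx = 1953125/27.
  Sum: 1953125/63 − 3906250/27 + 781250/3 − 1953125/9 + 1953125/27 = 390625/189.
  ∫_0^5 (u')² dx = ∫_0^5 (25*x^4 - 1000*x^3/3 + 13750*x^2/9 - 25000*x/9 + 15625/9) dx. Term by term:
    ∫_0^5 25*x^4 dx = 15625;  ∫_0^5 -1000*x^3/3 dx = -156250/3;  ∫_0^5 13750*x^2/9 dx = 1718750/27;
    ∫_0^5 -25000*x/9 dx = -312500/9;  ∫_0^5 15625/9 dx = 78125/9.
  Sum: 15625 − 156250/3 + 1718750/27 − 312500/9 + 78125/9 = 31250/27.
∫_0^5 u² dx = 390625/189, so ||u||_L² = 625*sqrt(21)/63.
∫_0^5 (u')² dx = 31250/27, so ||u'||_L² = 125*sqrt(6)/9.
Ratio ||u||_L² / ||u'||_L² = 5*sqrt(14)/14.
Sharp Poincaré constant on H^1_0(0, 5) is C_P = L/π = 5/π, achieved by sin(π/5·x).
A polynomial bump cannot attain the sharp Poincaré constant (only the first sine eigenfunction does), so the ratio is strictly less than C_P, consistent with ||u||_L² ≤ C_P ||u'||_L².


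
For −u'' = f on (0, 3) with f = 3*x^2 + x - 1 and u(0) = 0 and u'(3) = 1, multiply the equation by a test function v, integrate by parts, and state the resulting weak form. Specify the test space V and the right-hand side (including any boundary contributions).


V = {v ∈ H^1(0, 3) : v(0) = 0} (test functions vanish at x = 0 where u is specified); weak form: ∫_0^3 u'v' dx = ∫_0^3 (3*x^2 + x - 1) v dx + v(3) for all v ∈ V.

Multiply both sides by a test function v and integrate from 0 to 3:
  ∫_0^3 −u''(x) v(x) dx = ∫_0^3 f(x) v(x) dx.
Integrate the LHS by parts once:
  ∫_0^3 −u'' v dx = −[u'(x) v(x)]_0^3 + ∫_0^3 u'(x) v'(x) dx.
Thus ∫_0^3 u'(x) v'(x) dx = ∫_0^3 f(x) v(x) dx + [u'(x) v(x)]_0^3.
Choose V so that boundary terms are either known or forced to vanish.
Mixed BC: u(0) = 0 (Dirichlet) and u'(3) = 1 (Neumann). Define V = {v ∈ H^1(0, 3) : v(0) = 0}. Then [u' v]_0^3 = u'(3)·v(3) − u'(0)·0 = v(3).
Weak formulation: find u (satisfying any essential BC) such that ∫_0^3 u'(x) v'(x) dx = ∫_0^3 f v dx + v(3) for all v ∈ V (Dirichlet at 0 absorbed into V; Neumann datum at x = 3 contributes the boundary term).
Substituting f(x) = 3*x^2 + x - 1, the right-hand side is ∫_0^3 (3*x^2 + x - 1) v dx + v(3).


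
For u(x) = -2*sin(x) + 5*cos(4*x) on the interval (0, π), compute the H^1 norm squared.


||u||_{H^1(0,π)}^2 = 136/3 + 433*π/2

u'(x) = -20*sin(4*x) - 2*cos(x).
Expand u² and (u')² and integrate term by term on (0, π), using: for integers n ≥ 1, ∫_0^π sin²(nx) dx = ∫_0^π cos²(nx) dx = π/2; for n ≠ n', ∫_0^π sin(nx)sin(n'x) dx = ∫_0^π cos(nx)cos(n'x) dx = 0; and by product-to-sum, ∫_0^π sin(nx)cos(n'x) dx = ½∫_0^π [sin((n+n')x) + sin((n−n')x)] dx, which is 0 when n+n' is even and 2n/(n²−n'²) when n+n' is odd (it need not vanish on (0, π)).
  u² squared terms: (-2)²·∫sin(x)² dx = 4·π/2 = 2*π;  (5)²·∫cos(4x)² dx = 25·π/2 = 25*π/2.
  u² cross terms: 2·(-2)·(5)·∫sin(x)·cos(4x) dx = -20·(-2/15) = 8/3.
  So ∫_0^π u² dx = 2*π + 25*π/2 + 8/3 = 8/3 + 29*π/2.
  (u')² squared terms: (-20)²·∫sin(4x)² dx = 400·π/2 = 200*π;  (-2)²·∫cos(x)² dx = 4·π/2 = 2*π.
  (u')² cross terms: 2·(-20)·(-2)·∫sin(4x)·cos(x) dx = 80·(8/15) = 128/3.
  So ∫_0^π (u')² dx = 200*π + 2*π + 128/3 = 128/3 + 202*π.
||u||_{H^1}^2 = (8/3 + 29*π/2) + (128/3 + 202*π) = 136/3 + 433*π/2.


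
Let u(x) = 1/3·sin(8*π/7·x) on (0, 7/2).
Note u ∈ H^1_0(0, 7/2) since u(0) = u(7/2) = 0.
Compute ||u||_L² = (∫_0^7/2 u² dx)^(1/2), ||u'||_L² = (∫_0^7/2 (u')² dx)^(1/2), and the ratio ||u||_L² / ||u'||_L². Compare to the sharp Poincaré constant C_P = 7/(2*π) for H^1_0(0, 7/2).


||u||_L² / ||u'||_L² = 7/(8*π) < C_P = 7/(2*π).

u(x) = 1/3·sin(8*π/7·x), so u'(x) = 8*π*cos(8*π*x/7)/21.
Writing u(x) = A·sin(kπx/L) with A = 1/3 and k = 4, use ∫_0^L sin²(kπx/L) dx = L/2 and ∫_0^L cos²(kπx/L) dx = L/2.
u² = 1/9·sin²(8*π/7·x) and (u')² = 64*π^2/441·cos²(8*π/7·x), and each of sin², cos² integrates to L/2 = 7/4 over (0, 7/2).
∫_0^7/2 u² dx = 7/36, so ||u||_L² = sqrt(7)/6.
∫_0^7/2 (u')² dx = 16*π^2/63, so ||u'||_L² = 4*sqrt(7)*π/21.
Ratio ||u||_L² / ||u'||_L² = 7/(8*π).
Sharp Poincaré constant on H^1_0(0, 7/2) is C_P = L/π = 7/(2*π), achieved by sin(2*π/7·x).
This is the k = 4 harmonic; the ratio L/(kπ) is strictly less than C_P = L/π, consistent with the sharp inequality ||u||_L² ≤ C_P ||u'||_L².
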